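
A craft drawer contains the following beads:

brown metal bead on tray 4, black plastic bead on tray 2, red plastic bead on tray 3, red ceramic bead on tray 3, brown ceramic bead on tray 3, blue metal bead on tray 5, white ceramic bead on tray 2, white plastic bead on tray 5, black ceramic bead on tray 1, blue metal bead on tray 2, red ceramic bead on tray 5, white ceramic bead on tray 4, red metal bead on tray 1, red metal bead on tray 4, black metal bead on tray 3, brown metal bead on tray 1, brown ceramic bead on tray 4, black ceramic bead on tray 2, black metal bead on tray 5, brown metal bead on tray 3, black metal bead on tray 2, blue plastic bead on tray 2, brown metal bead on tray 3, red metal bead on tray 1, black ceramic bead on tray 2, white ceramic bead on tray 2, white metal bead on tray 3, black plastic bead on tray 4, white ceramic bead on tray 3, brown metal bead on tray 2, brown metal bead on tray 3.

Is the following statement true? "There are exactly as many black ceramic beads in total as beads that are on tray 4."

There are 3 black ceramic beads.
There are 5 beads on tray 4.
The claim requires 3 = 5, which does not hold.

False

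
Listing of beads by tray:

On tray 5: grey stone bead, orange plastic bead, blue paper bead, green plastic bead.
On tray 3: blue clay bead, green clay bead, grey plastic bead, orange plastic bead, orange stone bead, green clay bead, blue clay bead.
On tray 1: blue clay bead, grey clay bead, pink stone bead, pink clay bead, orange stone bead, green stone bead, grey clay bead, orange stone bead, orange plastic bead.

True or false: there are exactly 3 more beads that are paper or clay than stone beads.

beads that are paper or clay: 9.
stone beads: 6.
The claim requires 9 − 6 (= 3) to equal 3, which holds.

True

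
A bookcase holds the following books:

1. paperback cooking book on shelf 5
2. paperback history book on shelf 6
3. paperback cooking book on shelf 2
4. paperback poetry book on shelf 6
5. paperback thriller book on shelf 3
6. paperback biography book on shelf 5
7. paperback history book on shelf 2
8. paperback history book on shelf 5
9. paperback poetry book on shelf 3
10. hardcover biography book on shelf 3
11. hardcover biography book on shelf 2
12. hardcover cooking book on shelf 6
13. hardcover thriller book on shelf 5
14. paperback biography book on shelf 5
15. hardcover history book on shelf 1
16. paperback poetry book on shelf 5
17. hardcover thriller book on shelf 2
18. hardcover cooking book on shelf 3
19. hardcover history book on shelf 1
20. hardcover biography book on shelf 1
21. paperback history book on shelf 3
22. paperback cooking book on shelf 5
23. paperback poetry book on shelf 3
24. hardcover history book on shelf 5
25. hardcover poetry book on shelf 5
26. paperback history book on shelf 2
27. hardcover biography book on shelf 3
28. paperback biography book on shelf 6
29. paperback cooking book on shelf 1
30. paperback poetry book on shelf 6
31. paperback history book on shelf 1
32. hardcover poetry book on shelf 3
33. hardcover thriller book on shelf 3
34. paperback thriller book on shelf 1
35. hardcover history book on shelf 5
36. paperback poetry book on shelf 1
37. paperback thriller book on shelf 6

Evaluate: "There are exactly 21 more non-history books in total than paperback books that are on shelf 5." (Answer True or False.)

True

non-history books: 27.
paperback books on shelf 5: 6.
The claim requires 27 − 6 (= 21) to equal 21, which holds.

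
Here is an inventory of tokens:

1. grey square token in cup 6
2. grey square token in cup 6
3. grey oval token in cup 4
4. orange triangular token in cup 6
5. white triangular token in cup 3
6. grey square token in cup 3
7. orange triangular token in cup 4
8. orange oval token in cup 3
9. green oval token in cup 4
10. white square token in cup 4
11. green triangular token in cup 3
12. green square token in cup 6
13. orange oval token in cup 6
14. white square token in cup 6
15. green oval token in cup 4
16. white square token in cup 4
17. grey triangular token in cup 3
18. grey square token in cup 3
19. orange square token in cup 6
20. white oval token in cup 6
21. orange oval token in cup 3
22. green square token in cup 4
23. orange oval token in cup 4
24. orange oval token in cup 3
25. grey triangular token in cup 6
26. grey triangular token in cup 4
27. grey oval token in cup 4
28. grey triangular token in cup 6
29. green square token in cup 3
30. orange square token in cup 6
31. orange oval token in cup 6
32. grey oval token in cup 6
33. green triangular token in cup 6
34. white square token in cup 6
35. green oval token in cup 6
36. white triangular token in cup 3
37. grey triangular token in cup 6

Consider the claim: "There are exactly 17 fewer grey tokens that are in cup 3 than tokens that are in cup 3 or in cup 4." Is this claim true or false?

There are 3 grey tokens in cup 3.
There are 20 tokens in cup 3 or in cup 4.
The claim requires 20 − 3 (= 17) to equal 17, which holds.

True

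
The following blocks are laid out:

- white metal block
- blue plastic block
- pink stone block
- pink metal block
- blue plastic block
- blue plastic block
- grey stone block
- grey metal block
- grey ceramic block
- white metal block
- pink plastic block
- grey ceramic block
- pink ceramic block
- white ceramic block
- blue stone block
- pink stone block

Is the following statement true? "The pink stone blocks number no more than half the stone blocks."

True

There are 2 pink stone blocks.
There are 4 stone blocks.
The claim requires 2 × 2 = 4 ≤ 4, which holds.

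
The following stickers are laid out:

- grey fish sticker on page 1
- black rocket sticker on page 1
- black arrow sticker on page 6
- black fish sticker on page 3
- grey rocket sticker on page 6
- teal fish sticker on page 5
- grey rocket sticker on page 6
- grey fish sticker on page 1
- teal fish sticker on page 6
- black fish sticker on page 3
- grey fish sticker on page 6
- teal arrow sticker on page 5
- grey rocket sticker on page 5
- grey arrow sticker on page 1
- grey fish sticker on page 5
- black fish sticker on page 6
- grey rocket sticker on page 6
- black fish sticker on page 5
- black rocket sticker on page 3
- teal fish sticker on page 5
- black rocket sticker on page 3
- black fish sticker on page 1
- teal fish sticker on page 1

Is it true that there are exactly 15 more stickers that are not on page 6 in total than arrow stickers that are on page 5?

|stickers that are not on page 6| = 16.
|arrow stickers on page 5| = 1.
The claim requires 16 − 1 (= 15) to equal 15, which holds.

True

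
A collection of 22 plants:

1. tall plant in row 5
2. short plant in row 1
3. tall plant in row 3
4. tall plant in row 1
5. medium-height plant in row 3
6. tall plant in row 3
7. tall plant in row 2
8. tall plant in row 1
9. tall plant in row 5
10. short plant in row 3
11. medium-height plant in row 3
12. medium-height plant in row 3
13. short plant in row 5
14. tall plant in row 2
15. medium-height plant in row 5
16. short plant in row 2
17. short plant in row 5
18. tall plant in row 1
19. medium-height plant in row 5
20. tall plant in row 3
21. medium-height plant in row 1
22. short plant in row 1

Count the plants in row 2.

3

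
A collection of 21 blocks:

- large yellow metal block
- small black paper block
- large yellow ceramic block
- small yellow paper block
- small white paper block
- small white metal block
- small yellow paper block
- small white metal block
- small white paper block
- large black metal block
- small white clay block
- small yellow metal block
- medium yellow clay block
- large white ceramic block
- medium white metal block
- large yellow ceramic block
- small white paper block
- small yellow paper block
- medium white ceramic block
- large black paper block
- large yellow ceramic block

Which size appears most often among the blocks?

small

Counts by size: small 11, large 7, medium 3.
The maximum is 11, held uniquely by small.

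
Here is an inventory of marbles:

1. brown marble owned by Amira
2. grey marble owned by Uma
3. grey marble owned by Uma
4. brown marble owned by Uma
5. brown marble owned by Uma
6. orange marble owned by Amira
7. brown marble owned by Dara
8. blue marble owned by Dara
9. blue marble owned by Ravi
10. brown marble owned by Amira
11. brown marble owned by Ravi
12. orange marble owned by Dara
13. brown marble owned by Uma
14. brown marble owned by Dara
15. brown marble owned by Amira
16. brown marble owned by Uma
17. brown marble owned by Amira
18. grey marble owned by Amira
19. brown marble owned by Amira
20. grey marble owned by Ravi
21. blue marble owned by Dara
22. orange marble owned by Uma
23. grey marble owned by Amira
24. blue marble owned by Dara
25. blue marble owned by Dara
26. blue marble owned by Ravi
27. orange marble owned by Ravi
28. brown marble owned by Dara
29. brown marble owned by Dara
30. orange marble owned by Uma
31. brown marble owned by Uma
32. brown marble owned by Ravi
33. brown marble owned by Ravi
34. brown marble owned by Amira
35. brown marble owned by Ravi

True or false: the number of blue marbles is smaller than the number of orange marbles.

False

|blue marbles| = 6.
|orange marbles| = 5.
The claim requires 6 < 5, which does not hold.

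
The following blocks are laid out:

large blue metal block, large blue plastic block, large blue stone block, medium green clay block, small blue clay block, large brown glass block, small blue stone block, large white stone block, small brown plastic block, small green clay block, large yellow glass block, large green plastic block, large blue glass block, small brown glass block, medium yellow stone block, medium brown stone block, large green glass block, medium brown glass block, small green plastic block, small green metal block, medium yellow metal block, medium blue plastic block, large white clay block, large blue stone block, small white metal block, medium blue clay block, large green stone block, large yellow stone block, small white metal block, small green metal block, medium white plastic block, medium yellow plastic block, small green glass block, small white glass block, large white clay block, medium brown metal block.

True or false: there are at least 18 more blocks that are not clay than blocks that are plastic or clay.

False

|blocks that are not clay| = 30.
|blocks that are plastic or clay| = 13.
The claim requires 30 − 13 = 17 ≥ 18, which does not hold.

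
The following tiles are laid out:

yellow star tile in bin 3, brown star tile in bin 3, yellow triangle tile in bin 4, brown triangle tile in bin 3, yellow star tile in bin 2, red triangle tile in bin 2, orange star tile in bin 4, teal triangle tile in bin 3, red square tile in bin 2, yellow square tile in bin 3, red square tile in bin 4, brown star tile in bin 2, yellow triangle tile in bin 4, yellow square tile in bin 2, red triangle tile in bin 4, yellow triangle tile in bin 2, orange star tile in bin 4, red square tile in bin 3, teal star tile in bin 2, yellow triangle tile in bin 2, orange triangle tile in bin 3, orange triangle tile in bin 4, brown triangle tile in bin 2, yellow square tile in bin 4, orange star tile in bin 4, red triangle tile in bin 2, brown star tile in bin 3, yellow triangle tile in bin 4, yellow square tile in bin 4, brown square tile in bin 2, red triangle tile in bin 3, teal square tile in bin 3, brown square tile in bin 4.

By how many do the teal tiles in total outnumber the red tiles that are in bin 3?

teal tiles: 3.
red tiles in bin 3: 2.
3 − 2 = 1.

1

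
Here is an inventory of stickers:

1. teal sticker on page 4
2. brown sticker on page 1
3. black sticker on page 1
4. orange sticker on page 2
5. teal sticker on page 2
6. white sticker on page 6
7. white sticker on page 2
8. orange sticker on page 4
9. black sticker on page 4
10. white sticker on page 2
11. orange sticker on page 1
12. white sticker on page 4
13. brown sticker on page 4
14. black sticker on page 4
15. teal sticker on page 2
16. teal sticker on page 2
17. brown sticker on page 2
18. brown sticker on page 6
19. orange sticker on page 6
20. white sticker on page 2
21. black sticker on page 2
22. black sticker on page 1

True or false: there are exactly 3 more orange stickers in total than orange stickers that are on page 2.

orange stickers: 4.
orange stickers on page 2: 1.
The claim requires 4 − 1 (= 3) to equal 3, which holds.

True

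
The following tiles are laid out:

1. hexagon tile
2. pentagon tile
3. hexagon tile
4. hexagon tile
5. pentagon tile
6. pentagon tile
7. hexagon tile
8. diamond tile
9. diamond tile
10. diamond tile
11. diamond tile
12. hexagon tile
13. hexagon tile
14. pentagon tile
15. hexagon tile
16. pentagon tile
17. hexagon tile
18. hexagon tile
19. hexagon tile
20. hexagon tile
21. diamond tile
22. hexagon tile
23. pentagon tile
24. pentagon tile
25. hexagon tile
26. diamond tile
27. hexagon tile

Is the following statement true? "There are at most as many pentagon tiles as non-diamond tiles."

True

|pentagon tiles| = 7.
|non-diamond tiles| = 21.
The claim requires 7 ≤ 21, which holds.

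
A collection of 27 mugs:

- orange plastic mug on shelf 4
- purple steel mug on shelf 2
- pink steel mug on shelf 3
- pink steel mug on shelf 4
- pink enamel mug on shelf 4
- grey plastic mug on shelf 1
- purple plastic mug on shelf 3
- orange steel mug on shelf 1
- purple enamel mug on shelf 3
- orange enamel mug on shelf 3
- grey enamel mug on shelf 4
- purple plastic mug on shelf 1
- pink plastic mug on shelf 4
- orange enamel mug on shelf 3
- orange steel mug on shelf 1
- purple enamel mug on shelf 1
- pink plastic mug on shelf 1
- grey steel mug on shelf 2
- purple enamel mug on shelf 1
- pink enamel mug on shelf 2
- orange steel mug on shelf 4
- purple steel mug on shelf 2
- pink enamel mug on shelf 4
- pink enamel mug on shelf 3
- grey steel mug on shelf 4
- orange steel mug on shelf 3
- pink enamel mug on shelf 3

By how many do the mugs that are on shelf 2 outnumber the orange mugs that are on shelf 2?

mugs on shelf 2: 4.
orange mugs on shelf 2: 0.
4 − 0 = 4.

4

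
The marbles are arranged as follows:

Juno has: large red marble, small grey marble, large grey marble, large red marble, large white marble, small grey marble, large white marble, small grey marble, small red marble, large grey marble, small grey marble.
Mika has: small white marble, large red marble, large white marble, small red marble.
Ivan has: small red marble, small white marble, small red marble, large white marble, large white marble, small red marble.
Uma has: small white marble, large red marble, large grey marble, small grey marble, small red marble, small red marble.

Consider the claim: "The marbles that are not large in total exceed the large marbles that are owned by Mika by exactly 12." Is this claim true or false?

marbles that are not large: 15.
large marbles owned by Mika: 2.
The claim requires 15 − 2 (= 13) to equal 12, which does not hold.

False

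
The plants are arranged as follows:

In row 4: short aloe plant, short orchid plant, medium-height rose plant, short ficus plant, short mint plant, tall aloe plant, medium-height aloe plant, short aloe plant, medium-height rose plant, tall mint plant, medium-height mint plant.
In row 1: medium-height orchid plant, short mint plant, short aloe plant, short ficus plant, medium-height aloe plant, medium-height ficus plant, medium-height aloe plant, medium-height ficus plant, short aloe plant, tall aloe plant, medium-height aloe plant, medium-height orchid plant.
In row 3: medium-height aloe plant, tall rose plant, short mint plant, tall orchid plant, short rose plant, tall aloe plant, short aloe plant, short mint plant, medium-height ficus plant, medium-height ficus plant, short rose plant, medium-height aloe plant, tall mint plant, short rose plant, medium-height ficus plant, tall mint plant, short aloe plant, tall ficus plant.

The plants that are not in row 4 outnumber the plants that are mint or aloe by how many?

plants that are not in row 4: 30.
plants that are mint or aloe: 23.
30 − 23 = 7.

7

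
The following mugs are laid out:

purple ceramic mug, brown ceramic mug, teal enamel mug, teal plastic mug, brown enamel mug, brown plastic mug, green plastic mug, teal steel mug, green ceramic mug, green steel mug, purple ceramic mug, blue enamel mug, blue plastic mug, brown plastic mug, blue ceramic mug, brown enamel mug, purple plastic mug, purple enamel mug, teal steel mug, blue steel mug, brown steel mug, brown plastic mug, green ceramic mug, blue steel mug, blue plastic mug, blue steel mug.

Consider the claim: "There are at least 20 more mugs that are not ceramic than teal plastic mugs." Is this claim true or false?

There are 20 mugs that are not ceramic.
There is 1 teal plastic mug.
The claim requires 20 − 1 = 19 ≥ 20, which does not hold.

False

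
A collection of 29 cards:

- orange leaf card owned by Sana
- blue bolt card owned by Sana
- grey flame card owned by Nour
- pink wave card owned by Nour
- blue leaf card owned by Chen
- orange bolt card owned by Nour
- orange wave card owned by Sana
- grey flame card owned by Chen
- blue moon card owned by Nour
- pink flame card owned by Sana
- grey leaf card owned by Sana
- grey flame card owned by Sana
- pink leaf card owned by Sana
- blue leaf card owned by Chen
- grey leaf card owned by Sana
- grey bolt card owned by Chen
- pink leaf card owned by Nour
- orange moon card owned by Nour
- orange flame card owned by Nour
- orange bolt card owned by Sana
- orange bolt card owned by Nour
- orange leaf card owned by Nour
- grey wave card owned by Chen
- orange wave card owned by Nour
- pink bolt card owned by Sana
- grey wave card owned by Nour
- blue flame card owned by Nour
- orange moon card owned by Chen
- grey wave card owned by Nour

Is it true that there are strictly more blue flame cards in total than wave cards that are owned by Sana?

False

|blue flame cards| = 1.
|wave cards owned by Sana| = 1.
The claim requires 1 > 1, which does not hold.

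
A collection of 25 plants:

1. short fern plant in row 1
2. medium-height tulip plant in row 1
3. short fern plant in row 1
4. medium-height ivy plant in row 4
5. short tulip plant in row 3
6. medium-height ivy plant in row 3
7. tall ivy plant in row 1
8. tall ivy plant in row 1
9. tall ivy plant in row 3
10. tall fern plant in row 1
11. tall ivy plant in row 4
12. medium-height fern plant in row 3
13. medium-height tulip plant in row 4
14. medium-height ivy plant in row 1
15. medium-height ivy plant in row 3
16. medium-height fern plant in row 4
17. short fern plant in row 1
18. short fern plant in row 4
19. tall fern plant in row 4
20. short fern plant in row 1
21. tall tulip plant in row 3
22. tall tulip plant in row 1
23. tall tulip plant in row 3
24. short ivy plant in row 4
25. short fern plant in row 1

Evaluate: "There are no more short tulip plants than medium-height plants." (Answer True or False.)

True

There is 1 short tulip plant.
There are 8 medium-height plants.
The claim requires 1 ≤ 8, which holds.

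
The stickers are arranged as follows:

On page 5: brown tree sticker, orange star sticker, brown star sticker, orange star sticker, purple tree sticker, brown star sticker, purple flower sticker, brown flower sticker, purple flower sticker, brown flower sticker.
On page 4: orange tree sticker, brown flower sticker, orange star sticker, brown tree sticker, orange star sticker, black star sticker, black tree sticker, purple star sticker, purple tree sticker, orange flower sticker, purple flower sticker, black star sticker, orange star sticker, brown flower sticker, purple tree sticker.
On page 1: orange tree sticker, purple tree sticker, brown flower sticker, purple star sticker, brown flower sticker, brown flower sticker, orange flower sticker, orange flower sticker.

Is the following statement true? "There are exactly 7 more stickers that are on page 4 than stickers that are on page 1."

stickers on page 4: 15.
stickers on page 1: 8.
The claim requires 15 − 8 (= 7) to equal 7, which holds.

True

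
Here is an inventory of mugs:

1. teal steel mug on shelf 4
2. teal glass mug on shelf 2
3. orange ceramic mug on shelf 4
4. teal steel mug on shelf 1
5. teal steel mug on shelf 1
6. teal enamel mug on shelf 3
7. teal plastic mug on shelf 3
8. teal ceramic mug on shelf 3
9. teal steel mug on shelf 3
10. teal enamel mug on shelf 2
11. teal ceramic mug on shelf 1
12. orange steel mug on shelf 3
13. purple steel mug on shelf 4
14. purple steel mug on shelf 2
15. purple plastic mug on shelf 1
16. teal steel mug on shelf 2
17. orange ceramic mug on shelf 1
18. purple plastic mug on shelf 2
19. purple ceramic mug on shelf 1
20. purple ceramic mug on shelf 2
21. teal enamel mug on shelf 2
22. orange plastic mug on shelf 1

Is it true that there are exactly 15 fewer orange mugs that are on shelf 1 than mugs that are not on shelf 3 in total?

orange mugs on shelf 1: 2.
mugs that are not on shelf 3: 17.
The claim requires 17 − 2 (= 15) to equal 15, which holds.

True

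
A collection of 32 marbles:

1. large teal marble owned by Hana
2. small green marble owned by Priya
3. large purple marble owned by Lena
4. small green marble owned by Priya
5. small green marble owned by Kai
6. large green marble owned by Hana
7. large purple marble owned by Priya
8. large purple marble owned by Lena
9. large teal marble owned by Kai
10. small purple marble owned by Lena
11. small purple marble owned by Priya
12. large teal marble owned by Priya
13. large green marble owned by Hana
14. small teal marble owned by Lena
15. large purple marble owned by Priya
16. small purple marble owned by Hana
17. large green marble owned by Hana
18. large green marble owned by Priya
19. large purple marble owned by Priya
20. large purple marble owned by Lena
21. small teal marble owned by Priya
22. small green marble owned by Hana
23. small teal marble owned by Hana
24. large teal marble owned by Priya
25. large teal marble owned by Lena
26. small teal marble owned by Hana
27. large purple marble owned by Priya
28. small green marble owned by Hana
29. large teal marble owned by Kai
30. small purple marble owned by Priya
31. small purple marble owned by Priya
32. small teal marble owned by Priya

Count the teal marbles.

11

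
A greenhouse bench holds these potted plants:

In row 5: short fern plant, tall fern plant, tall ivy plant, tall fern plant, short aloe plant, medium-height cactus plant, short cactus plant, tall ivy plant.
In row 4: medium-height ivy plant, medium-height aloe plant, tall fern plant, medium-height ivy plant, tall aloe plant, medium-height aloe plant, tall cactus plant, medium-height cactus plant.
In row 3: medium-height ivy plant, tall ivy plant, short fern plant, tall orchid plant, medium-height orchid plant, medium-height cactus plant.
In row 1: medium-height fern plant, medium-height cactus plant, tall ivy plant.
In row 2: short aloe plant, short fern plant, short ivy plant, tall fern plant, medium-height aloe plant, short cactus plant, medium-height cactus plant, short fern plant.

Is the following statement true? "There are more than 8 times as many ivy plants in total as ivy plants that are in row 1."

ivy plants: 8.
ivy plants in row 1: 1.
The claim requires 8 > 8 × 1 = 8, which does not hold.

False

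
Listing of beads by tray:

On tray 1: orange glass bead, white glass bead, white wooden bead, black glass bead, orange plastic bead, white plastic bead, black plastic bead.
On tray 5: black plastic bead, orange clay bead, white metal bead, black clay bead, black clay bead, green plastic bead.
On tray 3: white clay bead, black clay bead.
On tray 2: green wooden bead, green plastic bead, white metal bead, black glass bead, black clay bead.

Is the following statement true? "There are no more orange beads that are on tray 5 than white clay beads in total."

True

orange beads on tray 5: 1.
white clay beads: 1.
The claim requires 1 ≤ 1, which holds.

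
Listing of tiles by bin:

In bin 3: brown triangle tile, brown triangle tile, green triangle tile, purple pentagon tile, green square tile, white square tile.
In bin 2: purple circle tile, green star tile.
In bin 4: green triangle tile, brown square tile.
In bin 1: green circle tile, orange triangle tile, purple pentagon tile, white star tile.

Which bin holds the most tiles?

bin 3

Counts by bin: bin 3→6, bin 1→4, bin 4→2, bin 2→2.
The maximum is 6, held uniquely by bin 3.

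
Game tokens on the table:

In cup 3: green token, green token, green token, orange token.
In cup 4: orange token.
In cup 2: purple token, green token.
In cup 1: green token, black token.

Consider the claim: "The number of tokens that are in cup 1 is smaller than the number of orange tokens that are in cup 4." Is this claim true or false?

False

tokens in cup 1: 2.
orange tokens in cup 4: 1.
The claim requires 2 < 1, which does not hold.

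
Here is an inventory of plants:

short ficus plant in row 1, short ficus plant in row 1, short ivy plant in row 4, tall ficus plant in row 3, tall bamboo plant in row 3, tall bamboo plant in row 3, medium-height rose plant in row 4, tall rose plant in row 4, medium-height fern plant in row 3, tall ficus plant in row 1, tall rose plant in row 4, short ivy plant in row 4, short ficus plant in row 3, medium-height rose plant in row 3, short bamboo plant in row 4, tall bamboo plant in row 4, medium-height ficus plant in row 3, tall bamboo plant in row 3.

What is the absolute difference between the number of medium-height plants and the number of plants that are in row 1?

1

medium-height plants: 4. plants in row 1: 3.
|4 − 3| = 4 − 3 = 1.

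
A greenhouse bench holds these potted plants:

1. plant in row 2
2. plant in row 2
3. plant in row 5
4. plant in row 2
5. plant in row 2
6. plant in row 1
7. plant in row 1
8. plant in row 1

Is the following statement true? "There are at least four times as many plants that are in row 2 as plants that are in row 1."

False

plants in row 2: 4.
plants in row 1: 3.
The claim requires 4 ≥ 4 × 3 = 12, which does not hold.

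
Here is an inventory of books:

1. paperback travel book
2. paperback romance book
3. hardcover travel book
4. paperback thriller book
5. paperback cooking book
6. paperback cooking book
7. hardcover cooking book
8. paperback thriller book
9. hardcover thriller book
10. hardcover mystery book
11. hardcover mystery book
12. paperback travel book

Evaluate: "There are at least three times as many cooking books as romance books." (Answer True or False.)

cooking books: 3.
romance books: 1.
The claim requires 3 ≥ 3 × 1 = 3, which holds.

True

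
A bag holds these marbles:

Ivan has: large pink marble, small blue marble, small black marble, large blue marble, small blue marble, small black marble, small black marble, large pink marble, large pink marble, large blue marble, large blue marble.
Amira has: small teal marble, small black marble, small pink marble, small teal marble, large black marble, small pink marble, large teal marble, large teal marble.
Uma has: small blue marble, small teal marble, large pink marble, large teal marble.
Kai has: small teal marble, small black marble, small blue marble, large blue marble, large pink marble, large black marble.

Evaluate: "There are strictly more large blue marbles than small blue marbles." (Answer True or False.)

There are 4 large blue marbles.
There are 4 small blue marbles.
The claim requires 4 > 4, which does not hold.

False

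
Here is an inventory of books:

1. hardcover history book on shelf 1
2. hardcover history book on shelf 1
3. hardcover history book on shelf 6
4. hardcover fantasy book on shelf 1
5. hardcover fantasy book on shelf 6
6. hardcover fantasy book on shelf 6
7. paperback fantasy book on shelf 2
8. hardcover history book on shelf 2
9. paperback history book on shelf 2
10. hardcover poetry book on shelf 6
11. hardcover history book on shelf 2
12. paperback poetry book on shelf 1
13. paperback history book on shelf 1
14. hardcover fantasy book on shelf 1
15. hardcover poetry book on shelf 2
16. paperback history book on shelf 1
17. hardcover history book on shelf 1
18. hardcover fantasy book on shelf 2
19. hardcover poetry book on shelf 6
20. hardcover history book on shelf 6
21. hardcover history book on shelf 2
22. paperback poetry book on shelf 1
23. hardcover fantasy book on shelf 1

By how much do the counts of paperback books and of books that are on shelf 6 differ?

paperback books: 6. books on shelf 6: 6.
|6 − 6| = 6 − 6 = 0.

0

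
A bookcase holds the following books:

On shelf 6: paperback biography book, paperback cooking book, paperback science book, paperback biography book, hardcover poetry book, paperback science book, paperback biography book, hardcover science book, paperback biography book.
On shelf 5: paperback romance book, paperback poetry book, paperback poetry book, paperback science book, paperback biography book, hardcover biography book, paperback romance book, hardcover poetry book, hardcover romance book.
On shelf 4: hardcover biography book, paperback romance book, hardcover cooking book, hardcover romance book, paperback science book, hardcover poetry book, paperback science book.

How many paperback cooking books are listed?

1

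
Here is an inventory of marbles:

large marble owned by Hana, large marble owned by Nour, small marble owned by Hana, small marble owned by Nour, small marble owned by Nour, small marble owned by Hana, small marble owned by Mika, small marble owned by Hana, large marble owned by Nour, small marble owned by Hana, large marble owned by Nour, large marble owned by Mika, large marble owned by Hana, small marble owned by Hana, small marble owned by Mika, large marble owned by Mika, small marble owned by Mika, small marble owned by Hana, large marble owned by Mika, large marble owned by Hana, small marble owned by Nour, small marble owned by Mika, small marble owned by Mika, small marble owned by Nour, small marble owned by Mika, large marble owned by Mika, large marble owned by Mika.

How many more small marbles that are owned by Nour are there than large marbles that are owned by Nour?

1

small marbles owned by Nour: 4.
large marbles owned by Nour: 3.
4 − 3 = 1.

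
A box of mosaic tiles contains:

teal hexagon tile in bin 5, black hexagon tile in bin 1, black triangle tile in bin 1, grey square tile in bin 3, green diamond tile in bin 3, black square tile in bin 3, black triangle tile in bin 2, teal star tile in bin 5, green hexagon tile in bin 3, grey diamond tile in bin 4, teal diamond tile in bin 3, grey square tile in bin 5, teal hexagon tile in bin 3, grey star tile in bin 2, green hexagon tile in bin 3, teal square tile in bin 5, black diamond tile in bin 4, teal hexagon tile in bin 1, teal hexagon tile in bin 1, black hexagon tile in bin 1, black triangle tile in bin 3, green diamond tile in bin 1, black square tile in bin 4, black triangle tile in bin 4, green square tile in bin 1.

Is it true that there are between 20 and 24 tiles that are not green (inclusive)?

tiles that are not green: 20.
The claim requires 20 ≤ 20 ≤ 24, which holds.

True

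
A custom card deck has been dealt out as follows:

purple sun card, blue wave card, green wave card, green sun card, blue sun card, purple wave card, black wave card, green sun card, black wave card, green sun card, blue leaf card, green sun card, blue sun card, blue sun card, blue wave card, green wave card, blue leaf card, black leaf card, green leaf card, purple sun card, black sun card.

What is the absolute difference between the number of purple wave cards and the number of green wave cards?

1

purple wave cards: 1. green wave cards: 2.
|1 − 2| = 2 − 1 = 1.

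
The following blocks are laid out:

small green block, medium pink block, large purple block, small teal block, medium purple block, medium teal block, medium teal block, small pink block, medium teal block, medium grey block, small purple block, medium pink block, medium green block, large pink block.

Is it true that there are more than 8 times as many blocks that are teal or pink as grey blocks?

|blocks that are teal or pink| = 8.
|grey blocks| = 1.
The claim requires 8 > 8 × 1 = 8, which does not hold.

False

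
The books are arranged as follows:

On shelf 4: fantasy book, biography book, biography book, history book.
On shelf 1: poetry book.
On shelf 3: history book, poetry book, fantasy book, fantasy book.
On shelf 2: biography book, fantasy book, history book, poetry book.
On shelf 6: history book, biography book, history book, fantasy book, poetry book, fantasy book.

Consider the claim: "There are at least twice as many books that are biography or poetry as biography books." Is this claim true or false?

|books that are biography or poetry| = 8.
|biography books| = 4.
The claim requires 8 ≥ 2 × 4 = 8, which holds.

True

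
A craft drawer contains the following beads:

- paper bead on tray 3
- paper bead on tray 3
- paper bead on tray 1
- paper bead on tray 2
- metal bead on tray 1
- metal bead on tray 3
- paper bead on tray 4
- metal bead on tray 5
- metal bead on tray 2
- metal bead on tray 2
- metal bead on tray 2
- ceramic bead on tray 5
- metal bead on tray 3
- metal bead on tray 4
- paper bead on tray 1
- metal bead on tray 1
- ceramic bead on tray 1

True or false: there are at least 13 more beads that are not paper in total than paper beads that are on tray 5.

beads that are not paper: 11.
paper beads on tray 5: 0.
The claim requires 11 − 0 = 11 ≥ 13, which does not hold.

False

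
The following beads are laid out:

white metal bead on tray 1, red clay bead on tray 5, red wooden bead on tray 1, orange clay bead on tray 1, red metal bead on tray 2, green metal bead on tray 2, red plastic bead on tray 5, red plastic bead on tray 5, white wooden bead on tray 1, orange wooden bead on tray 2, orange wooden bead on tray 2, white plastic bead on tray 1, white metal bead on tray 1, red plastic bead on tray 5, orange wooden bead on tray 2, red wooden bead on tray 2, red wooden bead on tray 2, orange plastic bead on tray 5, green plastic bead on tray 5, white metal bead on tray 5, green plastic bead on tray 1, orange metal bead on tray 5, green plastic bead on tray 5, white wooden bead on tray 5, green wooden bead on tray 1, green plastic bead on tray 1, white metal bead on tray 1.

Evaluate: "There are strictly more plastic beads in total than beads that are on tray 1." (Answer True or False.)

|plastic beads| = 9.
|beads on tray 1| = 10.
The claim requires 9 > 10, which does not hold.

False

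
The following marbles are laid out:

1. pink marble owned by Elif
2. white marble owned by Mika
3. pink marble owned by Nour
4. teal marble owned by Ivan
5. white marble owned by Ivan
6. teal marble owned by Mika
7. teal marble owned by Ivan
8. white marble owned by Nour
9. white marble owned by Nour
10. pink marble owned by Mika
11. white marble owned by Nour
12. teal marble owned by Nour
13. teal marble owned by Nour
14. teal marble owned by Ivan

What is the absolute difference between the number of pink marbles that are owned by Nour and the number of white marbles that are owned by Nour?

2

pink marbles owned by Nour: 1. white marbles owned by Nour: 3.
|1 − 3| = 3 − 1 = 2.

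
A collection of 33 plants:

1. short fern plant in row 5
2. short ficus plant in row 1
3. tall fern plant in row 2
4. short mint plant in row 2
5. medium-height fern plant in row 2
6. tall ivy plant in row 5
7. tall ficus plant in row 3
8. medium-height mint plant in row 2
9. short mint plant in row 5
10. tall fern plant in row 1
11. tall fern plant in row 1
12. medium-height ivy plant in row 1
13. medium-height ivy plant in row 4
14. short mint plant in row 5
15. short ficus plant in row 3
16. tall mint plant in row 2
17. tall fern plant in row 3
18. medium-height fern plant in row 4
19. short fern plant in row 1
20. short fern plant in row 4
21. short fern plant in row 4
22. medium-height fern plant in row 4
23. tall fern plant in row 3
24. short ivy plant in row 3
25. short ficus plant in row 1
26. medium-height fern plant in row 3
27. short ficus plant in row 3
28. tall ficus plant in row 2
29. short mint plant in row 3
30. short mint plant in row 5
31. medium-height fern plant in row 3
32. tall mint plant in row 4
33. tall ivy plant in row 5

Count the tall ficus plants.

2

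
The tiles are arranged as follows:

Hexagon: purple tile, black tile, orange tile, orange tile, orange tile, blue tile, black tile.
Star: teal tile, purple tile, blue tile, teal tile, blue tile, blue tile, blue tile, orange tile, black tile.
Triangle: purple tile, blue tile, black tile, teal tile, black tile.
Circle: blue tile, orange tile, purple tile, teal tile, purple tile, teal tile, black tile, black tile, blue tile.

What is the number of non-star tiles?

Total tiles: 30; with the excluded value: 9; remaining 30 − 9 = 21.

21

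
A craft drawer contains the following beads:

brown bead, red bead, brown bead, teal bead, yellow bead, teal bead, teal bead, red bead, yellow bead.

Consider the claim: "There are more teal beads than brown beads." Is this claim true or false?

True

|teal beads| = 3.
|brown beads| = 2.
The claim requires 3 > 2, which holds.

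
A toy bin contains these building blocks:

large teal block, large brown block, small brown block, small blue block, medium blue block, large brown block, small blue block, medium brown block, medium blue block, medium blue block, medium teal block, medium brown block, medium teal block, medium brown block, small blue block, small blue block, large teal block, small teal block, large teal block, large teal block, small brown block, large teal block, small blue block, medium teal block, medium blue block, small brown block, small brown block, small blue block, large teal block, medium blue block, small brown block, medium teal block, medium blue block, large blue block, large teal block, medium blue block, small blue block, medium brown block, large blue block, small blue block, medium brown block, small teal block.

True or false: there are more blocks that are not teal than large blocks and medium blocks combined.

|blocks that are not teal| = 29.
large blocks: 11; medium blocks: 16; combined: 11 + 16 = 27.
The claim requires 29 > 27, which holds.

True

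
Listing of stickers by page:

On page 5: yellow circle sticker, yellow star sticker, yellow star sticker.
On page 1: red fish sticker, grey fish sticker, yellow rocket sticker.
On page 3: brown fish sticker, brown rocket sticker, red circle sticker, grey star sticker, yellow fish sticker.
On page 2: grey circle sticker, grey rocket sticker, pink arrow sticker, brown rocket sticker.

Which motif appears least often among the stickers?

arrow

Counts by motif: fish 4, rocket 4, star 3, circle 3, arrow 1.
The minimum is 1, held uniquely by arrow.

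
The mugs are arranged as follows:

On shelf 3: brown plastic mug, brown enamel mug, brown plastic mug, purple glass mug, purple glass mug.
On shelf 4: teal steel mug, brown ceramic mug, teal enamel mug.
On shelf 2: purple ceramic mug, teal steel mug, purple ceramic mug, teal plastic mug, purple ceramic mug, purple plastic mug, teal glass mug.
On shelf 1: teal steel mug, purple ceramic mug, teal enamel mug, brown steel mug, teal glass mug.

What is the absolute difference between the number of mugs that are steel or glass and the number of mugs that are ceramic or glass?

mugs that are steel or glass: 8. mugs that are ceramic or glass: 9.
|8 − 9| = 9 − 8 = 1.

1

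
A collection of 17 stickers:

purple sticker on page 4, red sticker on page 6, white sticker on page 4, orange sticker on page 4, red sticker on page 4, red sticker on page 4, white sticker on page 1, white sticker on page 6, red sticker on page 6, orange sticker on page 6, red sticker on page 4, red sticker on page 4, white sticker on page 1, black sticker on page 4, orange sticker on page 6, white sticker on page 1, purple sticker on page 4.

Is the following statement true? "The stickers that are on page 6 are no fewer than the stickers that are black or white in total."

False

stickers on page 6: 5.
stickers that are black or white: 6.
The claim requires 5 ≥ 6, which does not hold.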